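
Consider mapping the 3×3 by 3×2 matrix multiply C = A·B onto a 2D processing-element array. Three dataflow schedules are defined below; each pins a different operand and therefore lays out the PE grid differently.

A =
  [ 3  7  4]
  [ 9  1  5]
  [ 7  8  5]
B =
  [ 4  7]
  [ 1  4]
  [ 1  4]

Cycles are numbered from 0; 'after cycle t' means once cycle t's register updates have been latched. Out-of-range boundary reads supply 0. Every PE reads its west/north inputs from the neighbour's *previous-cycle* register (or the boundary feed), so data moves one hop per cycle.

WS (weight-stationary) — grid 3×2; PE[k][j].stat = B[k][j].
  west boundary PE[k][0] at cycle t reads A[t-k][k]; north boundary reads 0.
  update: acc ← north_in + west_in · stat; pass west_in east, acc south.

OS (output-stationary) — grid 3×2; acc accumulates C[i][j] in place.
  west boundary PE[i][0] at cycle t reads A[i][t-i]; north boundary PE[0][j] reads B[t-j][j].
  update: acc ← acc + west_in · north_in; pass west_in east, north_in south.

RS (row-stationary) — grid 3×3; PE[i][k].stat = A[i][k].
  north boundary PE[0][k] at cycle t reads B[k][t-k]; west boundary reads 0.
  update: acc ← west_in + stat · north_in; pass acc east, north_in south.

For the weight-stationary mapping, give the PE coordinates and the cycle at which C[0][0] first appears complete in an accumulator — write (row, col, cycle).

(row, col, cycle) = (2, 0, 2)

Under WS, C[0][0] lands at PE[2][0]:
  step 0 · PE2,0: acc=0; fwd→0 fwd↓0
  step 1 · PE2,0: acc=0; fwd→0 fwd↓0
  step 2 · PE2,0: acc=23; fwd→4 fwd↓23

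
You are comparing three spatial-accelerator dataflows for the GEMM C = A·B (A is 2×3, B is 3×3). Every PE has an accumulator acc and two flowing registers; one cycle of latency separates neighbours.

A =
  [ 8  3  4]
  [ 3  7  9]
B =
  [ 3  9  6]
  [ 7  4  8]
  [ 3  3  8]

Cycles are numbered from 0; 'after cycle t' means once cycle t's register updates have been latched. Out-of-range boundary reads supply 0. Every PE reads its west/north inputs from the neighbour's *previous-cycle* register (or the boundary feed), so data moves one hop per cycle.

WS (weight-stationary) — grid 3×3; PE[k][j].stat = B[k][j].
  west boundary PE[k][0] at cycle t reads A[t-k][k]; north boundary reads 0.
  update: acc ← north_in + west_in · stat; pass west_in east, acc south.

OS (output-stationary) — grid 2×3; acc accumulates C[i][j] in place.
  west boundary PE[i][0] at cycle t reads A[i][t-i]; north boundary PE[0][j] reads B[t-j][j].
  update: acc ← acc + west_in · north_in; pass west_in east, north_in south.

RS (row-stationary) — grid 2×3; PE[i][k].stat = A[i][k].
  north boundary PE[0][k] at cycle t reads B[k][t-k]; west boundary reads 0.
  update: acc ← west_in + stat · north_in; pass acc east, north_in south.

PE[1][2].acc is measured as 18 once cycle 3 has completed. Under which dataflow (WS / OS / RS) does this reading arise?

dataflow = OS

WS (3×3 grid), PE[1][2]:
  cycle 0: PE[1][2] → acc 0, east 0, south 0
  cycle 1: PE[1][2] → acc 0, east 0, south 0
  cycle 2: PE[1][2] → acc 0, east 0, south 0
  cycle 3: PE[1][2] → acc 72, east 3, south 72
OS (2×3 grid), PE[1][2]:
  cycle 0: PE[1][2] → acc 0, east 0, south 0
  cycle 1: PE[1][2] → acc 0, east 0, south 0
  cycle 2: PE[1][2] → acc 0, east 0, south 0
  cycle 3: PE[1][2] → acc 18, east 3, south 6
RS (2×3 grid), PE[1][2]:
  cycle 0: PE[1][2] → acc 0, east 0, south 0
  cycle 1: PE[1][2] → acc 0, east 0, south 0
  cycle 2: PE[1][2] → acc 0, east 0, south 0
  cycle 3: PE[1][2] → acc 85, east 85, south 3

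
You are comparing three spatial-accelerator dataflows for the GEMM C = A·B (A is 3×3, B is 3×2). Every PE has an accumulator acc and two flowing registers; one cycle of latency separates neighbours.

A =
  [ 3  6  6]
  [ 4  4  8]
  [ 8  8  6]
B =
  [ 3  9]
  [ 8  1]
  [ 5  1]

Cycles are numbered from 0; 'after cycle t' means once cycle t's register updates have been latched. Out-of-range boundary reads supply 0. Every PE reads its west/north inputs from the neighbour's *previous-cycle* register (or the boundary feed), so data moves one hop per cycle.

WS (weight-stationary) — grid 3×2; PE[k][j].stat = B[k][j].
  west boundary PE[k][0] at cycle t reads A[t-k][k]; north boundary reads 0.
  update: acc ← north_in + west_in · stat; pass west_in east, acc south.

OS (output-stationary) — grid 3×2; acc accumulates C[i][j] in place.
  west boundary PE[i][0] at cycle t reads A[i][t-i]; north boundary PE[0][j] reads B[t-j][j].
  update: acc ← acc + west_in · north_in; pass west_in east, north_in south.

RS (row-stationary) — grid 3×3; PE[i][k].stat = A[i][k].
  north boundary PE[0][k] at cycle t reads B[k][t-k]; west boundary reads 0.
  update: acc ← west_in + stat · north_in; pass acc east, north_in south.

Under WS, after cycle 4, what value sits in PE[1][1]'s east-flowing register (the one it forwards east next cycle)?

register = 8

WS 3×2: PE[1][1] cycle-by-cycle (with neighbour feeds):
  after 0 — PE[0][1] acc=0, pass-E 0, pass-S 0
  after 0 — PE[1][0] acc=0, pass-E 0, pass-S 0
  after 0 — PE[1][1] acc=0, pass-E 0, pass-S 0
  after 1 — PE[0][1] acc=27, pass-E 3, pass-S 27
  after 1 — PE[1][0] acc=57, pass-E 6, pass-S 57
  after 1 — PE[1][1] acc=0, pass-E 0, pass-S 0
  after 2 — PE[0][1] acc=36, pass-E 4, pass-S 36
  after 2 — PE[1][0] acc=44, pass-E 4, pass-S 44
  after 2 — PE[1][1] acc=33, pass-E 6, pass-S 33
  after 3 — PE[0][1] acc=72, pass-E 8, pass-S 72
  after 3 — PE[1][0] acc=88, pass-E 8, pass-S 88
  after 3 — PE[1][1] acc=40, pass-E 4, pass-S 40
  after 4 — PE[0][1] acc=0, pass-E 0, pass-S 0
  after 4 — PE[1][0] acc=0, pass-E 0, pass-S 0
  after 4 — PE[1][1] acc=80, pass-E 8, pass-S 80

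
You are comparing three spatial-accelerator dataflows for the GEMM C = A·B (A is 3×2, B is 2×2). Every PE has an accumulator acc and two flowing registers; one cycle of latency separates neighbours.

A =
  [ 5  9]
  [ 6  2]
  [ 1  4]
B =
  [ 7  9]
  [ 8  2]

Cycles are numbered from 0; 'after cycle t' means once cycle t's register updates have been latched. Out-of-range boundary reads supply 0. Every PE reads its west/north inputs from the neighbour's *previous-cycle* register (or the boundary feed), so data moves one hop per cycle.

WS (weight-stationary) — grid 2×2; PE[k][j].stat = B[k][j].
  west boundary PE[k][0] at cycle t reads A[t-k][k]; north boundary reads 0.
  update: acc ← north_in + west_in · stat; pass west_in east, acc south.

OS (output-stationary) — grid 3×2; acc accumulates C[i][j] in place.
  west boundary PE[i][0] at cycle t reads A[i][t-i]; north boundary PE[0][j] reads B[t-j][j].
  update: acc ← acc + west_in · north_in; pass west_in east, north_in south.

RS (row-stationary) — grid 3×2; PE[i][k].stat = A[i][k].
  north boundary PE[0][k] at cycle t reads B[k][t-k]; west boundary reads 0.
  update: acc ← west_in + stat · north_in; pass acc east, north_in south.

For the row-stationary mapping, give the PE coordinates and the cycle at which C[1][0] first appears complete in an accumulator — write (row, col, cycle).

(row, col, cycle) = (1, 1, 2)

Under RS, C[1][0] lands at PE[1][1]:
  cycle 0: PE[1][1] → acc 0, east 0, south 0
  cycle 1: PE[1][1] → acc 0, east 0, south 0
  cycle 2: PE[1][1] → acc 58, east 58, south 8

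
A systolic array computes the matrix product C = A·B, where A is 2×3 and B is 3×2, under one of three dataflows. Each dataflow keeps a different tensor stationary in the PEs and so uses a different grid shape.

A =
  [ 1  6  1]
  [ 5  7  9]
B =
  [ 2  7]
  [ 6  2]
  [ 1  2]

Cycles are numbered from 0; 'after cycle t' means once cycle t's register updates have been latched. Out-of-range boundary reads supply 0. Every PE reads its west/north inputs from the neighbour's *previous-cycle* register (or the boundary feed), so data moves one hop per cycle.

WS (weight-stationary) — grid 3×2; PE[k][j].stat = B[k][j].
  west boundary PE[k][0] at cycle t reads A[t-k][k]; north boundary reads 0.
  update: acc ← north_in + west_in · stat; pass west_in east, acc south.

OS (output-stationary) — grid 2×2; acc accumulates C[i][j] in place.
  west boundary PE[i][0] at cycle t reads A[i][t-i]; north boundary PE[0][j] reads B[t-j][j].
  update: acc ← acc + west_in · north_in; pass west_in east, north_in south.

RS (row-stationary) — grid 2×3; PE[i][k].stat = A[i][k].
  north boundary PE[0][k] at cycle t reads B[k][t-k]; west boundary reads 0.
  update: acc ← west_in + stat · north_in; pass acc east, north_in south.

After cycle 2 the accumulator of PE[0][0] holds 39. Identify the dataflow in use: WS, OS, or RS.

WS (3×2 grid), PE[0][0]:
  c0 r0c0: 2 / 1 / 2
  c1 r0c0: 10 / 5 / 10
  c2 r0c0: 0 / 0 / 0
OS (2×2 grid), PE[0][0]:
  c0 r0c0: 2 / 1 / 2
  c1 r0c0: 38 / 6 / 6
  c2 r0c0: 39 / 1 / 1
RS (2×3 grid), PE[0][0]:
  c0 r0c0: 2 / 2 / 2
  c1 r0c0: 7 / 7 / 7
  c2 r0c0: 0 / 0 / 0

dataflow = OS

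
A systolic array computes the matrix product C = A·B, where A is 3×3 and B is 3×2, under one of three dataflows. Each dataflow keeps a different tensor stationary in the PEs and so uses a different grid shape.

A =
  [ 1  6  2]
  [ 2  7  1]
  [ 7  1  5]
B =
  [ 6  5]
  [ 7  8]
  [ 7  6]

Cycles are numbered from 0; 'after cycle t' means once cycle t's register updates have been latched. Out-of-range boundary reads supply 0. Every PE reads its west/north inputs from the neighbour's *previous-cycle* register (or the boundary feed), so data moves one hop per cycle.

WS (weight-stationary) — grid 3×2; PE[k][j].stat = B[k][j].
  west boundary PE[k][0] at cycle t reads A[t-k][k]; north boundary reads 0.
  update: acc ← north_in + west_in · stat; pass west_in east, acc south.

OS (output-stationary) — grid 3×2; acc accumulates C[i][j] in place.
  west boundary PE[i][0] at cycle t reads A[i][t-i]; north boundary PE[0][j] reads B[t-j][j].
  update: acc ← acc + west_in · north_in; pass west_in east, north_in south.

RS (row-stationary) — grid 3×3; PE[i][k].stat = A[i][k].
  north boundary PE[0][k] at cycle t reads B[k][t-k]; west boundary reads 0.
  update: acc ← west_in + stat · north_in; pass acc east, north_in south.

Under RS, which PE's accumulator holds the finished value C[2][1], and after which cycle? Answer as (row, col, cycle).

(row, col, cycle) = (2, 2, 5)

RS: C[2][1] accumulates in PE[2][2]:
  @0  [2,2]  acc 0  |  →0  ↓0
  @1  [2,2]  acc 0  |  →0  ↓0
  @2  [2,2]  acc 0  |  →0  ↓0
  @3  [2,2]  acc 0  |  →0  ↓0
  @4  [2,2]  acc 84  |  →84  ↓7
  @5  [2,2]  acc 73  |  →73  ↓6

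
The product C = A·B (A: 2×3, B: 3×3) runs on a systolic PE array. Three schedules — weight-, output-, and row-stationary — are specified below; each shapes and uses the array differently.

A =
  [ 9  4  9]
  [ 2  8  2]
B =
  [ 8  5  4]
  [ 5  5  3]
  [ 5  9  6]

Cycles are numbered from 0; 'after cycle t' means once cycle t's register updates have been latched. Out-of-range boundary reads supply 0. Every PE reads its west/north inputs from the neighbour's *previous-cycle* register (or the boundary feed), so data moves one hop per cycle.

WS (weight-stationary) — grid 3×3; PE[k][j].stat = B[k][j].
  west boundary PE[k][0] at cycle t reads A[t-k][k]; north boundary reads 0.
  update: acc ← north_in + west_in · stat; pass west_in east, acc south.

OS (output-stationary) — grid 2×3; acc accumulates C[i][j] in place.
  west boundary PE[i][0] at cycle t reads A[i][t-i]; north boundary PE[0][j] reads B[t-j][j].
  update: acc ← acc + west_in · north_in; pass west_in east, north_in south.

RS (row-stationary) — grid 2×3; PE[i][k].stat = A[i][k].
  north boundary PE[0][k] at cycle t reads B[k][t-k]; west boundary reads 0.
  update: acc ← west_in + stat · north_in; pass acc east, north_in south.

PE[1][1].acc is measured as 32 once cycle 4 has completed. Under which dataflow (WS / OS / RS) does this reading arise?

dataflow = RS

WS [3×3] PE[1][1] across cycles:
  t=0 PE[1][1]: acc=0 h=0 v=0
  t=1 PE[1][1]: acc=0 h=0 v=0
  t=2 PE[1][1]: acc=65 h=4 v=65
  t=3 PE[1][1]: acc=50 h=8 v=50
  t=4 PE[1][1]: acc=0 h=0 v=0
OS [2×3] PE[1][1] across cycles:
  t=0 PE[1][1]: acc=0 h=0 v=0
  t=1 PE[1][1]: acc=0 h=0 v=0
  t=2 PE[1][1]: acc=10 h=2 v=5
  t=3 PE[1][1]: acc=50 h=8 v=5
  t=4 PE[1][1]: acc=68 h=2 v=9
RS [2×3] PE[1][1] across cycles:
  t=0 PE[1][1]: acc=0 h=0 v=0
  t=1 PE[1][1]: acc=0 h=0 v=0
  t=2 PE[1][1]: acc=56 h=56 v=5
  t=3 PE[1][1]: acc=50 h=50 v=5
  t=4 PE[1][1]: acc=32 h=32 v=3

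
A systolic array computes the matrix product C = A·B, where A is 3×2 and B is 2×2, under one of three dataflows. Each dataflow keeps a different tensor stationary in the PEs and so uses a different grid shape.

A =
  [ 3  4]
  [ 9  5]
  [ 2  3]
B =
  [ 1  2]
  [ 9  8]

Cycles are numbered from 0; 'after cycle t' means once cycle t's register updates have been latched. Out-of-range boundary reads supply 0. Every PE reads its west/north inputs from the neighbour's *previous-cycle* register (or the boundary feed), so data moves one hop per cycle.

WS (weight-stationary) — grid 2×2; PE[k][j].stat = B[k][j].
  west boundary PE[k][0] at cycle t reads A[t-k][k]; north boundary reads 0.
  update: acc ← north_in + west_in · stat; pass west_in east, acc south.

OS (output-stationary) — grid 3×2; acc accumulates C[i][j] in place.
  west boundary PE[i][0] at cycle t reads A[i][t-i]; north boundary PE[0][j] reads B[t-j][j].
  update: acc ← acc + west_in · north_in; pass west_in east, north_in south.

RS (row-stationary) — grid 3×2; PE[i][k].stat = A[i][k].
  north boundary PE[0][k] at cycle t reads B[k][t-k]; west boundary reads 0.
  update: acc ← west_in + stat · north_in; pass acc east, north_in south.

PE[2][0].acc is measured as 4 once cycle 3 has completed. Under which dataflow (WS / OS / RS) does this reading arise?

WS (2×2): PE[2][0] does not exist.
OS (3×2 grid), PE[2][0]:
  after 0 — PE[2][0] acc=0, pass-E 0, pass-S 0
  after 1 — PE[2][0] acc=0, pass-E 0, pass-S 0
  after 2 — PE[2][0] acc=2, pass-E 2, pass-S 1
  after 3 — PE[2][0] acc=29, pass-E 3, pass-S 9
RS (3×2 grid), PE[2][0]:
  after 0 — PE[2][0] acc=0, pass-E 0, pass-S 0
  after 1 — PE[2][0] acc=0, pass-E 0, pass-S 0
  after 2 — PE[2][0] acc=2, pass-E 2, pass-S 1
  after 3 — PE[2][0] acc=4, pass-E 4, pass-S 2

dataflow = RS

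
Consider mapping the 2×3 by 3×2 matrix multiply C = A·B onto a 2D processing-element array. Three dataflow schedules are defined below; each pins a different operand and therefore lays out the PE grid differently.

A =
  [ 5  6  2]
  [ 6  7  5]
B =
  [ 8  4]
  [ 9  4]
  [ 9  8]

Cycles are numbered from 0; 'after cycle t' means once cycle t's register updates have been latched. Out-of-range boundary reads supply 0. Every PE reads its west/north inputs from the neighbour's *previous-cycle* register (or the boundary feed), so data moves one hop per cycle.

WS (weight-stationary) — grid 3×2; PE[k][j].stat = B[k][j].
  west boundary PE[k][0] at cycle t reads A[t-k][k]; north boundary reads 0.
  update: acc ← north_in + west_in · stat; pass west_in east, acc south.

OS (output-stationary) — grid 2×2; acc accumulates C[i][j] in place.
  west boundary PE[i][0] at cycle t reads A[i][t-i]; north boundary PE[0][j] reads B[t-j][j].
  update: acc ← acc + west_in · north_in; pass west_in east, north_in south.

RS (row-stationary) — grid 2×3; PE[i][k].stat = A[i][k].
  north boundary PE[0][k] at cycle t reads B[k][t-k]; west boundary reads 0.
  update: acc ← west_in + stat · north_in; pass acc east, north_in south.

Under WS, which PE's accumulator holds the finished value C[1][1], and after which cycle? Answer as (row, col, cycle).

WS — PE[2][1] is where C[1][1] collects:
  @0  [2,1]  acc 0  |  →0  ↓0
  @1  [2,1]  acc 0  |  →0  ↓0
  @2  [2,1]  acc 0  |  →0  ↓0
  @3  [2,1]  acc 60  |  →2  ↓60
  @4  [2,1]  acc 92  |  →5  ↓92

(row, col, cycle) = (2, 1, 4)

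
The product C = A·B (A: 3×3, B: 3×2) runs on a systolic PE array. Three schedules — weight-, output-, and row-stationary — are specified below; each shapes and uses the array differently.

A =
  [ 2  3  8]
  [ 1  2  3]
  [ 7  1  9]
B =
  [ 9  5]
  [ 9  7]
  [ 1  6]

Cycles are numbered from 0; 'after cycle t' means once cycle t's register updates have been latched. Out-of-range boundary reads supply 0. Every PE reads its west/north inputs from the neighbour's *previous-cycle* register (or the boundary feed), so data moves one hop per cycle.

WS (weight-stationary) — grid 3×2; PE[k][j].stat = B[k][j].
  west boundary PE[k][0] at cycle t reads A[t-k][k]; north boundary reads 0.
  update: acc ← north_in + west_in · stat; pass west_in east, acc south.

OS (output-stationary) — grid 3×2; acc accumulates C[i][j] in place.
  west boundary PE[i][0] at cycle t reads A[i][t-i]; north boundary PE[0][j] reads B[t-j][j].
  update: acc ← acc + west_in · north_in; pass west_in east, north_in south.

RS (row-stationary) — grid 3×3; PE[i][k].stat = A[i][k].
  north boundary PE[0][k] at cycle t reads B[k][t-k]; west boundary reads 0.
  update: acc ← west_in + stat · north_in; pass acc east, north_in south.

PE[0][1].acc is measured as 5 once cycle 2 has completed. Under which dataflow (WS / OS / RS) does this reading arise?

dataflow = WS

WS (3×2 grid), PE[0][1]:
  @0  [0,1]  acc 0  |  →0  ↓0
  @1  [0,1]  acc 10  |  →2  ↓10
  @2  [0,1]  acc 5  |  →1  ↓5
OS (3×2 grid), PE[0][1]:
  @0  [0,1]  acc 0  |  →0  ↓0
  @1  [0,1]  acc 10  |  →2  ↓5
  @2  [0,1]  acc 31  |  →3  ↓7
RS (3×3 grid), PE[0][1]:
  @0  [0,1]  acc 0  |  →0  ↓0
  @1  [0,1]  acc 45  |  →45  ↓9
  @2  [0,1]  acc 31  |  →31  ↓7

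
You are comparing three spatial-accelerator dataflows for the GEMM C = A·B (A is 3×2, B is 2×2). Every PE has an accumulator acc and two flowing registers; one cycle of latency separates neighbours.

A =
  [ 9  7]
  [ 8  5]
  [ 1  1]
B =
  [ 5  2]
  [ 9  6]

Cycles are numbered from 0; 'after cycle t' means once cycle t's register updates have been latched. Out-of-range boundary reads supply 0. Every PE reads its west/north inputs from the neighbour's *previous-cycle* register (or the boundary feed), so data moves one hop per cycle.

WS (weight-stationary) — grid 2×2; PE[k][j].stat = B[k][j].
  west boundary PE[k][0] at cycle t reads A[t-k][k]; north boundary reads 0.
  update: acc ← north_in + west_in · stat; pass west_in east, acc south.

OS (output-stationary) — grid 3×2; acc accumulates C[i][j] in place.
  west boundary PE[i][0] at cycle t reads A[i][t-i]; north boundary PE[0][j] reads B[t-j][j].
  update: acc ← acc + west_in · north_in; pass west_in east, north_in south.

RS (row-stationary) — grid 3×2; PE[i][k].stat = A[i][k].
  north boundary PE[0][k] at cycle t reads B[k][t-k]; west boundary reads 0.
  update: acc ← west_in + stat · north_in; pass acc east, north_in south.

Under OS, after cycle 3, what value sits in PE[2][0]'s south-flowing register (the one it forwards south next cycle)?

register = 9

OS 3×2: PE[2][0] cycle-by-cycle (with neighbour feeds):
  t=0 PE[1][0]: acc=0 h=0 v=0
  t=0 PE[2][0]: acc=0 h=0 v=0
  t=1 PE[1][0]: acc=40 h=8 v=5
  t=1 PE[2][0]: acc=0 h=0 v=0
  t=2 PE[1][0]: acc=85 h=5 v=9
  t=2 PE[2][0]: acc=5 h=1 v=5
  t=3 PE[1][0]: acc=85 h=0 v=0
  t=3 PE[2][0]: acc=14 h=1 v=9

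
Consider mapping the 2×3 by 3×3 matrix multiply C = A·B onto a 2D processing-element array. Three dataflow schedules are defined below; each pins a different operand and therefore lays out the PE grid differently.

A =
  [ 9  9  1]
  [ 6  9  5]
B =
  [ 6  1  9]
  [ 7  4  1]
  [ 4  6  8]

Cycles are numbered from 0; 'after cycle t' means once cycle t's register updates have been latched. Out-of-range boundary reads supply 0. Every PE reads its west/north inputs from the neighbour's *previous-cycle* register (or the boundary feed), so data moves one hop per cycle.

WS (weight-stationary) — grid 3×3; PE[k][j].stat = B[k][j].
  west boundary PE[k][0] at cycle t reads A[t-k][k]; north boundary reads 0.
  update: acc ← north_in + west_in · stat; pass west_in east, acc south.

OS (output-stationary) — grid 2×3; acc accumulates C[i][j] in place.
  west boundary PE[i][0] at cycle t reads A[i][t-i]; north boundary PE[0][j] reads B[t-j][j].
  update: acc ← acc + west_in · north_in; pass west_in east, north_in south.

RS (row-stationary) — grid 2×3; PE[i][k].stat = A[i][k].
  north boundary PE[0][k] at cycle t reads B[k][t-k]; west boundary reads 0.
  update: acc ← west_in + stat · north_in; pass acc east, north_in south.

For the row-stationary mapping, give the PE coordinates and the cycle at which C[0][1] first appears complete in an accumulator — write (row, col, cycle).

(row, col, cycle) = (0, 2, 3)

RS — PE[0][2] is where C[0][1] collects:
  t=0 PE[0][2]: acc=0 h=0 v=0
  t=1 PE[0][2]: acc=0 h=0 v=0
  t=2 PE[0][2]: acc=121 h=121 v=4
  t=3 PE[0][2]: acc=51 h=51 v=6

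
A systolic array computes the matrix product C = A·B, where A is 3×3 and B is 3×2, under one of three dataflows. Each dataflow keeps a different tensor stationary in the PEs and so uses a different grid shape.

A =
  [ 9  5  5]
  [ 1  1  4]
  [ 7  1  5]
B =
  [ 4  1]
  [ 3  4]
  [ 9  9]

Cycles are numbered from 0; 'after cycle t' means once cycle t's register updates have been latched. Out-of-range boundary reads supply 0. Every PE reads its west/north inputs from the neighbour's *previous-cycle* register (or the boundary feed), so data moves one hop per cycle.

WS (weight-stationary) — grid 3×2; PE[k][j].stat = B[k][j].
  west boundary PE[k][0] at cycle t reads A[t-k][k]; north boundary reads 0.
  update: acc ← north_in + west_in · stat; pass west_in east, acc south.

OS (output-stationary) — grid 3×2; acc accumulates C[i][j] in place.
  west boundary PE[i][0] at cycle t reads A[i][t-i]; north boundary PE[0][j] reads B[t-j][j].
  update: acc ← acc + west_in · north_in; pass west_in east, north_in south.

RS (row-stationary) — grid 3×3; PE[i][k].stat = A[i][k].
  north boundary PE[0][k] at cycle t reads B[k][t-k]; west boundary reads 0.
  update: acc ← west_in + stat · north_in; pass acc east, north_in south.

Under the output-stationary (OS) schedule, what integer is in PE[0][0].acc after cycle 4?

PE[0][0].acc = 96

OS (3×2). Following PE[0][0] plus its west/north inputs:
  c0 r0c0: 36 / 9 / 4
  c1 r0c0: 51 / 5 / 3
  c2 r0c0: 96 / 5 / 9
  c3 r0c0: 96 / 0 / 0
  c4 r0c0: 96 / 0 / 0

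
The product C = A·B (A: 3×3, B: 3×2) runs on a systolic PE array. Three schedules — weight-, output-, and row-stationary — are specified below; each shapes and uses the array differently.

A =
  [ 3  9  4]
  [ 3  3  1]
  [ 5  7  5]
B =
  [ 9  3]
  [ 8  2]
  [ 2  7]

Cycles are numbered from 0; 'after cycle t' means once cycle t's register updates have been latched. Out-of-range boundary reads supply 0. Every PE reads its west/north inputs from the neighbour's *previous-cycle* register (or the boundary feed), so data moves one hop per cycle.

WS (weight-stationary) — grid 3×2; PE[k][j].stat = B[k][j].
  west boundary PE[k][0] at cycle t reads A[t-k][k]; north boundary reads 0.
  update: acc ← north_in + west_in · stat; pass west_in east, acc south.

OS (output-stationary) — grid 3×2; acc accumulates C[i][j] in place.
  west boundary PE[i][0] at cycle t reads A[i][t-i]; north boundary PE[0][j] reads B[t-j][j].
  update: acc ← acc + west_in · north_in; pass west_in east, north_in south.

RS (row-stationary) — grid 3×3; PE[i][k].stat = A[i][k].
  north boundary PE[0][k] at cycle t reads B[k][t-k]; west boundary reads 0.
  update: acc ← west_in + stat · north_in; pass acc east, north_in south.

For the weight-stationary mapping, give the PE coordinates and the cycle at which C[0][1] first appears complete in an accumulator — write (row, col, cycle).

(row, col, cycle) = (2, 1, 3)

WS: C[0][1] accumulates in PE[2][1]:
  [0] (2,1) acc=0 (h:0 v:0)
  [1] (2,1) acc=0 (h:0 v:0)
  [2] (2,1) acc=0 (h:0 v:0)
  [3] (2,1) acc=55 (h:4 v:55)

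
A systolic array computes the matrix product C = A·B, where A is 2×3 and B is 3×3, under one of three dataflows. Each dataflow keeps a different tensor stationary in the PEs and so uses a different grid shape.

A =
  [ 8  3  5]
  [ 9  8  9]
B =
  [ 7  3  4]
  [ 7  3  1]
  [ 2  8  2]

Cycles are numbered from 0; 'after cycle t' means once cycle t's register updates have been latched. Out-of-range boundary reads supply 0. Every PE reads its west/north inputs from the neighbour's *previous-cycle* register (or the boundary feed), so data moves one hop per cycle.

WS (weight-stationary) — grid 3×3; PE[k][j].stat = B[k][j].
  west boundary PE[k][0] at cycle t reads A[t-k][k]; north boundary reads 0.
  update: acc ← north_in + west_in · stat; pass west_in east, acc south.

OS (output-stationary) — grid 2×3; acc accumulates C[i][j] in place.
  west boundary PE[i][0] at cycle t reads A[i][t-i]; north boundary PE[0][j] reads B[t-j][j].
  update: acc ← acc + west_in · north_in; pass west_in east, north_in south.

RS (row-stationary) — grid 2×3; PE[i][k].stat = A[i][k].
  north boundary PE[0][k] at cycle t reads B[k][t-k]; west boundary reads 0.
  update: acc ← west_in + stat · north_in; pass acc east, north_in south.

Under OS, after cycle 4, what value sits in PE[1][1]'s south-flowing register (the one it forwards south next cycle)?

OS on a 2×3 grid — tracing PE[1][1] and its feeders:
  c0 r0c1: 0 / 0 / 0
  c0 r1c0: 0 / 0 / 0
  c0 r1c1: 0 / 0 / 0
  c1 r0c1: 24 / 8 / 3
  c1 r1c0: 63 / 9 / 7
  c1 r1c1: 0 / 0 / 0
  c2 r0c1: 33 / 3 / 3
  c2 r1c0: 119 / 8 / 7
  c2 r1c1: 27 / 9 / 3
  c3 r0c1: 73 / 5 / 8
  c3 r1c0: 137 / 9 / 2
  c3 r1c1: 51 / 8 / 3
  c4 r0c1: 73 / 0 / 0
  c4 r1c0: 137 / 0 / 0
  c4 r1c1: 123 / 9 / 8

register = 8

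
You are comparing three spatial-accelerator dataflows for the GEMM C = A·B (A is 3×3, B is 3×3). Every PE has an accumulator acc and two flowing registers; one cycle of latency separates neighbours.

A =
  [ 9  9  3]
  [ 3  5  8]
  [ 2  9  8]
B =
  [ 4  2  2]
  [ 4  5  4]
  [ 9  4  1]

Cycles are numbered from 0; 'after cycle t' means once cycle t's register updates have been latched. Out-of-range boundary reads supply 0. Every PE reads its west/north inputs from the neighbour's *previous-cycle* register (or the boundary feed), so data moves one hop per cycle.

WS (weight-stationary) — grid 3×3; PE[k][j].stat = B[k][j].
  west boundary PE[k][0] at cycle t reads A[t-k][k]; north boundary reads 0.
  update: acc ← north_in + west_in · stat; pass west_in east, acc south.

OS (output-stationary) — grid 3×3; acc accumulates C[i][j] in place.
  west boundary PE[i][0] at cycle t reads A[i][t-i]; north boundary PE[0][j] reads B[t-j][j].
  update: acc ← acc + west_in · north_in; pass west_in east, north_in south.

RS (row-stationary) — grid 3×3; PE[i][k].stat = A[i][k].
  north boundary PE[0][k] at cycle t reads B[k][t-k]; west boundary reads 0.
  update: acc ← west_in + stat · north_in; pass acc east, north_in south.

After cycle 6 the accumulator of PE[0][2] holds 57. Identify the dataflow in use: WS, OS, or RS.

WS (3×3 grid), PE[0][2]:
  cycle 0: PE[0][2] → acc 0, east 0, south 0
  cycle 1: PE[0][2] → acc 0, east 0, south 0
  cycle 2: PE[0][2] → acc 18, east 9, south 18
  cycle 3: PE[0][2] → acc 6, east 3, south 6
  cycle 4: PE[0][2] → acc 4, east 2, south 4
  cycle 5: PE[0][2] → acc 0, east 0, south 0
  cycle 6: PE[0][2] → acc 0, east 0, south 0
OS (3×3 grid), PE[0][2]:
  cycle 0: PE[0][2] → acc 0, east 0, south 0
  cycle 1: PE[0][2] → acc 0, east 0, south 0
  cycle 2: PE[0][2] → acc 18, east 9, south 2
  cycle 3: PE[0][2] → acc 54, east 9, south 4
  cycle 4: PE[0][2] → acc 57, east 3, south 1
  cycle 5: PE[0][2] → acc 57, east 0, south 0
  cycle 6: PE[0][2] → acc 57, east 0, south 0
RS (3×3 grid), PE[0][2]:
  cycle 0: PE[0][2] → acc 0, east 0, south 0
  cycle 1: PE[0][2] → acc 0, east 0, south 0
  cycle 2: PE[0][2] → acc 99, east 99, south 9
  cycle 3: PE[0][2] → acc 75, east 75, south 4
  cycle 4: PE[0][2] → acc 57, east 57, south 1
  cycle 5: PE[0][2] → acc 0, east 0, south 0
  cycle 6: PE[0][2] → acc 0, east 0, south 0

dataflow = OS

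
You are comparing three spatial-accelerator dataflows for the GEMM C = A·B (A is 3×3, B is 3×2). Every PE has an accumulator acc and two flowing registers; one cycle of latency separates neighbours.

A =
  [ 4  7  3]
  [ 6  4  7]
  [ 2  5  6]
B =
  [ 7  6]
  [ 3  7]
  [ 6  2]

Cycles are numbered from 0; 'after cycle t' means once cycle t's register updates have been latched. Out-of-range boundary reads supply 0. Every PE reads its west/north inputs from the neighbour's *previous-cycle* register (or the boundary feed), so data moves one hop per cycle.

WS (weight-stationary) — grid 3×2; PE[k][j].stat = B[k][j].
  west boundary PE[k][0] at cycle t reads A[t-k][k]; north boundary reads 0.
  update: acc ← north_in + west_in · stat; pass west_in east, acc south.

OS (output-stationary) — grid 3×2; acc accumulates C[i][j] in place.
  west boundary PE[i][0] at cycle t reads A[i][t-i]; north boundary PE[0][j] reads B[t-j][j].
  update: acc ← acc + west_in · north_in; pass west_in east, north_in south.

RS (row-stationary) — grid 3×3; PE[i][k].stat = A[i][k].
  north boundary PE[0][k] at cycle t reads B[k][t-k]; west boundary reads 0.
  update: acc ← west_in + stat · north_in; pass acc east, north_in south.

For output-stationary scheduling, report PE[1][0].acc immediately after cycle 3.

PE[1][0].acc = 96

Tracing OS — 3×2 array, target PE[1][0]:
  0: (0,0).acc=28  regs=<4,7>
  0: (1,0).acc=0  regs=<0,0>
  1: (0,0).acc=49  regs=<7,3>
  1: (1,0).acc=42  regs=<6,7>
  2: (0,0).acc=67  regs=<3,6>
  2: (1,0).acc=54  regs=<4,3>
  3: (0,0).acc=67  regs=<0,0>
  3: (1,0).acc=96  regs=<7,6>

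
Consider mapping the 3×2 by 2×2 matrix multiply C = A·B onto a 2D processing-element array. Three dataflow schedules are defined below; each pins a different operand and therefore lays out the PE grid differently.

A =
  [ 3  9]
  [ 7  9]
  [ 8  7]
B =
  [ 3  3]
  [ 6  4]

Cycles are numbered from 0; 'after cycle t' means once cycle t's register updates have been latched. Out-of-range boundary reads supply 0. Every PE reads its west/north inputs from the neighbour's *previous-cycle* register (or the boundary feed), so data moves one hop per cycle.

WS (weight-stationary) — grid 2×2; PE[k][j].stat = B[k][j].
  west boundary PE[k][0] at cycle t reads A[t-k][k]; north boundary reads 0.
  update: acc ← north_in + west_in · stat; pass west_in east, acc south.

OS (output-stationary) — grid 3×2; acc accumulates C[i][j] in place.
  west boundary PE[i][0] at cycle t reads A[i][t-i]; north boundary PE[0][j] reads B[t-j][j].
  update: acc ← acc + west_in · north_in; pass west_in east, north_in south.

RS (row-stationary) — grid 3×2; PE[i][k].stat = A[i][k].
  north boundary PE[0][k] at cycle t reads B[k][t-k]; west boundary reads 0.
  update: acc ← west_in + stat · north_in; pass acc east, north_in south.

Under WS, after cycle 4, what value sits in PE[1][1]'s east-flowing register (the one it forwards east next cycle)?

WS (2×2). Following PE[1][1] plus its west/north inputs:
  0: (0,1).acc=0  regs=<0,0>
  0: (1,0).acc=0  regs=<0,0>
  0: (1,1).acc=0  regs=<0,0>
  1: (0,1).acc=9  regs=<3,9>
  1: (1,0).acc=63  regs=<9,63>
  1: (1,1).acc=0  regs=<0,0>
  2: (0,1).acc=21  regs=<7,21>
  2: (1,0).acc=75  regs=<9,75>
  2: (1,1).acc=45  regs=<9,45>
  3: (0,1).acc=24  regs=<8,24>
  3: (1,0).acc=66  regs=<7,66>
  3: (1,1).acc=57  regs=<9,57>
  4: (0,1).acc=0  regs=<0,0>
  4: (1,0).acc=0  regs=<0,0>
  4: (1,1).acc=52  regs=<7,52>

register = 7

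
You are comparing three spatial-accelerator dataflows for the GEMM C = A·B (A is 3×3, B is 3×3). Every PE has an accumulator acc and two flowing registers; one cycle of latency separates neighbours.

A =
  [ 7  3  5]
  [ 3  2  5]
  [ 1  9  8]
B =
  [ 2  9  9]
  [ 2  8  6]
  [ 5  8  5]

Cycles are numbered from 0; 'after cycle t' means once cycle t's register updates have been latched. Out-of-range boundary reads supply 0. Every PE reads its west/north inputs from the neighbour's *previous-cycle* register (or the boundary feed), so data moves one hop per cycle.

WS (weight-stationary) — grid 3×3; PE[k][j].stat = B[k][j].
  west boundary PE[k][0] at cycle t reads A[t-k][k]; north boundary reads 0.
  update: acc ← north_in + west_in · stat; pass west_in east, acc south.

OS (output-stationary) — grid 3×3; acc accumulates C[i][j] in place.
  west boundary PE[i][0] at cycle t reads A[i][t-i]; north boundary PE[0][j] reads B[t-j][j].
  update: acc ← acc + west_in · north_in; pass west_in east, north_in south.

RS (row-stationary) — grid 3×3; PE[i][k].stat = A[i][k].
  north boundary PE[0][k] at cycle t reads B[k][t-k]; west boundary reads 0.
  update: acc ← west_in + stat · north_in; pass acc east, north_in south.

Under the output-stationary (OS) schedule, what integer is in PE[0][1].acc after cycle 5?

PE[0][1].acc = 127

OS (3×3). Following PE[0][1] plus its west/north inputs:
  after 0 — PE[0][0] acc=14, pass-E 7, pass-S 2
  after 0 — PE[0][1] acc=0, pass-E 0, pass-S 0
  after 1 — PE[0][0] acc=20, pass-E 3, pass-S 2
  after 1 — PE[0][1] acc=63, pass-E 7, pass-S 9
  after 2 — PE[0][0] acc=45, pass-E 5, pass-S 5
  after 2 — PE[0][1] acc=87, pass-E 3, pass-S 8
  after 3 — PE[0][0] acc=45, pass-E 0, pass-S 0
  after 3 — PE[0][1] acc=127, pass-E 5, pass-S 8
  after 4 — PE[0][0] acc=45, pass-E 0, pass-S 0
  after 4 — PE[0][1] acc=127, pass-E 0, pass-S 0
  after 5 — PE[0][0] acc=45, pass-E 0, pass-S 0
  after 5 — PE[0][1] acc=127, pass-E 0, pass-S 0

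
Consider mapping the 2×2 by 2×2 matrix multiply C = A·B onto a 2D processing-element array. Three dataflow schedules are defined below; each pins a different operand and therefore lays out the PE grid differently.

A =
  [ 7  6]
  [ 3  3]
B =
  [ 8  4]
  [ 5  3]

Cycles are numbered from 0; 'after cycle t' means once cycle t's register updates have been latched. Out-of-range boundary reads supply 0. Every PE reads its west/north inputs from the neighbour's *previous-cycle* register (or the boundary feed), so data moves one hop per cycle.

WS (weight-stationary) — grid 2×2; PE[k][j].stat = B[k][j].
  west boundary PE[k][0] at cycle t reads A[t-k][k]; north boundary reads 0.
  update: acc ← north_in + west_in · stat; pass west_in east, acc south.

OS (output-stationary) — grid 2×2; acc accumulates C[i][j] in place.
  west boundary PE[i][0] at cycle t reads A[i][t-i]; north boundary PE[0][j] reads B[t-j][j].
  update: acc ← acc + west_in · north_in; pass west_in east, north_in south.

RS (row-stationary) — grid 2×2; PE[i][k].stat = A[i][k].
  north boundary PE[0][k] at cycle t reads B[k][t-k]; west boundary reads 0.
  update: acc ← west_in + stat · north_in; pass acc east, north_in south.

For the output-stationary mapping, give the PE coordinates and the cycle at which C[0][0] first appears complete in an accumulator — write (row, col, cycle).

(row, col, cycle) = (0, 0, 1)

Under OS, C[0][0] lands at PE[0][0]:
  step 0 · PE0,0: acc=56; fwd→7 fwd↓8
  step 1 · PE0,0: acc=86; fwd→6 fwd↓5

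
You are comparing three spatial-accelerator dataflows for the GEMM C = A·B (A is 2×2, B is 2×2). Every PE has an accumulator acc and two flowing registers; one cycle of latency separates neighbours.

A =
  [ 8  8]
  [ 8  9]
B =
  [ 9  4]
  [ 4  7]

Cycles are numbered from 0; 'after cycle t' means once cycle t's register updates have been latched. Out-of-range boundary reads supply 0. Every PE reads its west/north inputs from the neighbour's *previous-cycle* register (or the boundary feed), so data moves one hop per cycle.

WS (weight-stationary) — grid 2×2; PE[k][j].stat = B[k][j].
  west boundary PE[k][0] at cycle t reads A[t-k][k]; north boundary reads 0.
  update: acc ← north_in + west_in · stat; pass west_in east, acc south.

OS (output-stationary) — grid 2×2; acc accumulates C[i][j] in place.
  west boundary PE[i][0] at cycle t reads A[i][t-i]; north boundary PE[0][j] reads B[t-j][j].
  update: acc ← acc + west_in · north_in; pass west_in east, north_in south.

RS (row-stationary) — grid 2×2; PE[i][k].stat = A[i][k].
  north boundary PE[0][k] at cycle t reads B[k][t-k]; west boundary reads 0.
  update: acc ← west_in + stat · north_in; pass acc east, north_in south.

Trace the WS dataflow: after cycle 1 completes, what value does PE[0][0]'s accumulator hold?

WS on a 2×2 grid — tracing PE[0][0] and its feeders:
  @0  [0,0]  acc 72  |  →8  ↓72
  @1  [0,0]  acc 72  |  →8  ↓72

PE[0][0].acc = 72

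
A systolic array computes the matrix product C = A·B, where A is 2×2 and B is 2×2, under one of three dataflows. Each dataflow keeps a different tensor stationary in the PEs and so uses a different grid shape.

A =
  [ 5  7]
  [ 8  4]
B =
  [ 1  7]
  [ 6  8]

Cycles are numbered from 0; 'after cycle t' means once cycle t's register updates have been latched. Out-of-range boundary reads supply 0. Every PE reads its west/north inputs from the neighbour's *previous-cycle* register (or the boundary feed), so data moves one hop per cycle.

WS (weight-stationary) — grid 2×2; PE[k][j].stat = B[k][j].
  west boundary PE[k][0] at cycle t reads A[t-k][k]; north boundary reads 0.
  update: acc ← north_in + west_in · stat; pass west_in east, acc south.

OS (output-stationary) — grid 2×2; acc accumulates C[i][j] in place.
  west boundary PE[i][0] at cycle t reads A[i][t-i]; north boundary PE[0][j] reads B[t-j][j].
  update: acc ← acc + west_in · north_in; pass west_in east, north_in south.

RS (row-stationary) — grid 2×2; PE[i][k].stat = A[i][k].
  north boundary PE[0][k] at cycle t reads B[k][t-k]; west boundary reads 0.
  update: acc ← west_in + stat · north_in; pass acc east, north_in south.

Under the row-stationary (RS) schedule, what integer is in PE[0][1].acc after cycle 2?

RS (2×2). Following PE[0][1] plus its west/north inputs:
  @0  [0,0]  acc 5  |  →5  ↓1
  @0  [0,1]  acc 0  |  →0  ↓0
  @1  [0,0]  acc 35  |  →35  ↓7
  @1  [0,1]  acc 47  |  →47  ↓6
  @2  [0,0]  acc 0  |  →0  ↓0
  @2  [0,1]  acc 91  |  →91  ↓8

PE[0][1].acc = 91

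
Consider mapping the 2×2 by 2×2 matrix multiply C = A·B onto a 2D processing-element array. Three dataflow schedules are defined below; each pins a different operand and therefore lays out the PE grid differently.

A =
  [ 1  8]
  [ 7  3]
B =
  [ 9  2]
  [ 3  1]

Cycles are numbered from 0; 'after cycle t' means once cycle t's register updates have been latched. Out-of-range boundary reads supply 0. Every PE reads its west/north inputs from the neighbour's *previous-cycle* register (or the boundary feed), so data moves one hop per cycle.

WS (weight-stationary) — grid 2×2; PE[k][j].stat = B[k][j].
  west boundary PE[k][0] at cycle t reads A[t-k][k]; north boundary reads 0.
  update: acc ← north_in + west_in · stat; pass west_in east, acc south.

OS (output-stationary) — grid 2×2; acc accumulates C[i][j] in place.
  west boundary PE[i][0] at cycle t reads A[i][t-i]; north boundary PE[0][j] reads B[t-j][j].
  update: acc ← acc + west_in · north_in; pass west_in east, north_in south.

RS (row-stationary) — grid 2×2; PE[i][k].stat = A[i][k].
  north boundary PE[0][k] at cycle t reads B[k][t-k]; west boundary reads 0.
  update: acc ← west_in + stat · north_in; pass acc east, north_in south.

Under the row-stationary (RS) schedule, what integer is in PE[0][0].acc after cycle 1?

PE[0][0].acc = 2

RS on a 2×2 grid — tracing PE[0][0] and its feeders:
  c0 r0c0: 9 / 9 / 9
  c1 r0c0: 2 / 2 / 2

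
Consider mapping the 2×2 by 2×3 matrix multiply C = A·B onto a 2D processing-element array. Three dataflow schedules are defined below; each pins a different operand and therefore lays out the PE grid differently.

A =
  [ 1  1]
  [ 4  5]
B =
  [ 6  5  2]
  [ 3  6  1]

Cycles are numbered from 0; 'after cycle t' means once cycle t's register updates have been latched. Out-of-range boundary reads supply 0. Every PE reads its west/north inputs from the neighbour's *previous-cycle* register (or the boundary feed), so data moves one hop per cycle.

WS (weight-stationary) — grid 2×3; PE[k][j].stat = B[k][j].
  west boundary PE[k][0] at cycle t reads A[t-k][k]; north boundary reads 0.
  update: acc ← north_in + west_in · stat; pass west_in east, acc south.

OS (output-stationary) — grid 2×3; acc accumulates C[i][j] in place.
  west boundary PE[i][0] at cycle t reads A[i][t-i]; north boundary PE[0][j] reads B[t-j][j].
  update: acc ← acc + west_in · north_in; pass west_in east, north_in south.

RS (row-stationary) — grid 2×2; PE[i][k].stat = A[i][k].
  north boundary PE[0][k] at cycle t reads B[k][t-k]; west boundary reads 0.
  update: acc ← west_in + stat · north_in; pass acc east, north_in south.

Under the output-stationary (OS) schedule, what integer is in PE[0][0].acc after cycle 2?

PE[0][0].acc = 9

OS on a 2×3 grid — tracing PE[0][0] and its feeders:
  after 0 — PE[0][0] acc=6, pass-E 1, pass-S 6
  after 1 — PE[0][0] acc=9, pass-E 1, pass-S 3
  after 2 — PE[0][0] acc=9, pass-E 0, pass-S 0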